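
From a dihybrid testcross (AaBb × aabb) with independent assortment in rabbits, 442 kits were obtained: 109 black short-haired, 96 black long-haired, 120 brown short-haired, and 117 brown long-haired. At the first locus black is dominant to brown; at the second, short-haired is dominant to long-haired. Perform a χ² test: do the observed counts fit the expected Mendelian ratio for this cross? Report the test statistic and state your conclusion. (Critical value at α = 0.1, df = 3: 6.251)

A dihybrid testcross with independent assortment gives a 1:1:1:1 ratio.
Expected counts for N = 442 under a 1:1:1:1 ratio (total parts = 4):
  black short-haired: 442 × 1/4 = 110.5
  black long-haired: 442 × 1/4 = 110.5
  brown short-haired: 442 × 1/4 = 110.5
  brown long-haired: 442 × 1/4 = 110.5
χ² = Σ (O − E)² / E
  black short-haired: (109 − 110.5)² / 110.5 = 0.0204
  black long-haired: (96 − 110.5)² / 110.5 = 1.9027
  brown short-haired: (120 − 110.5)² / 110.5 = 0.8167
  brown long-haired: (117 − 110.5)² / 110.5 = 0.3824
χ² = 0.0204 + 1.9027 + 0.8167 + 0.3824 = 3.1222 ≈ 3.122
Degrees of freedom = 4 − 1 = 3; critical value at α = 0.1 is 6.251.
Since 3.122 < 6.251, we fail to reject the null hypothesis — the data are consistent with the 1:1:1:1 ratio.

3.122; consistent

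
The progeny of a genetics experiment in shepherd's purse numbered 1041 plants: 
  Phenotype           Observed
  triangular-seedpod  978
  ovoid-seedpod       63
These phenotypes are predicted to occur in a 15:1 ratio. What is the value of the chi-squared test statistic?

0.070

The 15:1 ratio has 16 parts, so with N = 1041 the expected counts are:
  triangular-seedpod: 1041 × 15/16 = 975.9375
  ovoid-seedpod: 1041 × 1/16 = 65.0625
χ² = Σ (O − E)² / E
  triangular-seedpod: (978 − 975.9375)² / 975.9375 = 0.0044
  ovoid-seedpod: (63 − 65.0625)² / 65.0625 = 0.0654
χ² = 0.0044 + 0.0654 = 0.0698 ≈ 0.070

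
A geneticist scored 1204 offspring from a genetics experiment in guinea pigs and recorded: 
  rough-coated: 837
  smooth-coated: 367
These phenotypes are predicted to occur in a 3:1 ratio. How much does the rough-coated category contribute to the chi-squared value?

Expected counts for N = 1204 under a 3:1 ratio (total parts = 4):
  rough-coated: 1204 × 3/4 = 903
  smooth-coated: 1204 × 1/4 = 301
Contribution of rough-coated: (837 − 903)² / 903 = 4.8239

4.824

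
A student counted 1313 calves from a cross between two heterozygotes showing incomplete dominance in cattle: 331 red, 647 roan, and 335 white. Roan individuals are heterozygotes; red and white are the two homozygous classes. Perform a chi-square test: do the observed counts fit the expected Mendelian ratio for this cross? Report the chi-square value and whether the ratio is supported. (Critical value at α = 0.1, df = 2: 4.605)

With incomplete dominance, a heterozygote × heterozygote cross gives a 1:2:1 phenotypic ratio.
The 1:2:1 ratio has 4 parts, so with N = 1313 the expected counts are:
  red: 1313 × 1/4 = 328.25
  roan: 1313 × 2/4 = 656.5
  white: 1313 × 1/4 = 328.25
χ² = Σ (O − E)² / E
  red: (331 − 328.25)² / 328.25 = 0.0230
  roan: (647 − 656.5)² / 656.5 = 0.1375
  white: (335 − 328.25)² / 328.25 = 0.1388
χ² = 0.0230 + 0.1375 + 0.1388 = 0.2993 ≈ 0.299
Degrees of freedom = 3 − 1 = 2; critical value at α = 0.1 is 4.605.
Since 0.299 < 4.605, we fail to reject the null hypothesis — the data are consistent with the 1:2:1 ratio.

0.299; consistent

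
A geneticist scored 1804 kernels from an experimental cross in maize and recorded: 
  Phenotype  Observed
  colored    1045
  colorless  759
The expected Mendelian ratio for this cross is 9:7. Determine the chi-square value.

The 9:7 ratio has 16 parts, so with N = 1804 the expected counts are:
  colored: 1804 × 9/16 = 1014.75
  colorless: 1804 × 7/16 = 789.25
χ² = Σ (O − E)² / E
  colored: (1045 − 1014.75)² / 1014.75 = 0.9018
  colorless: (759 − 789.25)² / 789.25 = 1.1594
χ² = 0.9018 + 1.1594 = 2.0612 ≈ 2.061

2.061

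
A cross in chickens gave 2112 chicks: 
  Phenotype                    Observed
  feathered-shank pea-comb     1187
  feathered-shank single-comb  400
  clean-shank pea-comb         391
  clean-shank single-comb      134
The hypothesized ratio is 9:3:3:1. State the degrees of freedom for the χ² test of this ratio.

3

A goodness-of-fit test with 4 phenotype classes has df = 4 − 1 = 3.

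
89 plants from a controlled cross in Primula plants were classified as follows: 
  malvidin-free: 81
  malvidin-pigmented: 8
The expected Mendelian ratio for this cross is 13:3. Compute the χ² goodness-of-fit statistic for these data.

5.566

Under the 13:3 hypothesis (Σ ratio = 16, N = 89):
  malvidin-free: 89 × 13/16 = 72.3125
  malvidin-pigmented: 89 × 3/16 = 16.6875
χ² = Σ (O − E)² / E
  malvidin-free: (81 − 72.3125)² / 72.3125 = 1.0437
  malvidin-pigmented: (8 − 16.6875)² / 16.6875 = 4.5227
χ² = 1.0437 + 4.5227 = 5.5664 ≈ 5.566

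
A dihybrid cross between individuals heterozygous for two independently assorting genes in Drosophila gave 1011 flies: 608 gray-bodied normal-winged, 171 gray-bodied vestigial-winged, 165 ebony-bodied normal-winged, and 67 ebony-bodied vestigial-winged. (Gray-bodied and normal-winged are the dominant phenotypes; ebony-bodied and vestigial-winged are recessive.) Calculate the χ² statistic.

7.948

A dihybrid F₂ with independent assortment and complete dominance at both loci gives a 9:3:3:1 phenotypic ratio.
The 9:3:3:1 ratio has 16 parts, so with N = 1011 the expected counts are:
  gray-bodied normal-winged: 1011 × 9/16 = 568.6875
  gray-bodied vestigial-winged: 1011 × 3/16 = 189.5625
  ebony-bodied normal-winged: 1011 × 3/16 = 189.5625
  ebony-bodied vestigial-winged: 1011 × 1/16 = 63.1875
χ² = Σ (O − E)² / E
  gray-bodied normal-winged: (608 − 568.6875)² / 568.6875 = 2.7176
  gray-bodied vestigial-winged: (171 − 189.5625)² / 189.5625 = 1.8177
  ebony-bodied normal-winged: (165 − 189.5625)² / 189.5625 = 3.1827
  ebony-bodied vestigial-winged: (67 − 63.1875)² / 63.1875 = 0.2300
χ² = 2.7176 + 1.8177 + 3.1827 + 0.2300 = 7.948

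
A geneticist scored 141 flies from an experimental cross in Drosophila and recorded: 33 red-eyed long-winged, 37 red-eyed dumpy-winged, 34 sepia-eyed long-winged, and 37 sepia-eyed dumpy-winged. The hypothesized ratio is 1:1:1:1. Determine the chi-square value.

Under the 1:1:1:1 hypothesis (Σ ratio = 4, N = 141):
  red-eyed long-winged: 141 × 1/4 = 35.25
  red-eyed dumpy-winged: 141 × 1/4 = 35.25
  sepia-eyed long-winged: 141 × 1/4 = 35.25
  sepia-eyed dumpy-winged: 141 × 1/4 = 35.25
χ² = Σ (O − E)² / E
  red-eyed long-winged: (33 − 35.25)² / 35.25 = 0.1436
  red-eyed dumpy-winged: (37 − 35.25)² / 35.25 = 0.0869
  sepia-eyed long-winged: (34 − 35.25)² / 35.25 = 0.0443
  sepia-eyed dumpy-winged: (37 − 35.25)² / 35.25 = 0.0869
χ² = 0.1436 + 0.0869 + 0.0443 + 0.0869 = 0.3617 ≈ 0.362

0.362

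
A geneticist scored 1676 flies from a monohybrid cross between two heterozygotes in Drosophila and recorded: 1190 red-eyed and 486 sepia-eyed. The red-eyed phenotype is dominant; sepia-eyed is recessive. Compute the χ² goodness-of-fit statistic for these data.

For a monohybrid cross between heterozygotes with complete dominance, the expected phenotypic ratio is 3:1.
Expected counts for N = 1676 under a 3:1 ratio (total parts = 4):
  red-eyed: 1676 × 3/4 = 1257
  sepia-eyed: 1676 × 1/4 = 419
χ² = Σ (O − E)² / E
  red-eyed: (1190 − 1257)² / 1257 = 3.5712
  sepia-eyed: (486 − 419)² / 419 = 10.7136
χ² = 3.5712 + 10.7136 = 14.2848 ≈ 14.285

14.285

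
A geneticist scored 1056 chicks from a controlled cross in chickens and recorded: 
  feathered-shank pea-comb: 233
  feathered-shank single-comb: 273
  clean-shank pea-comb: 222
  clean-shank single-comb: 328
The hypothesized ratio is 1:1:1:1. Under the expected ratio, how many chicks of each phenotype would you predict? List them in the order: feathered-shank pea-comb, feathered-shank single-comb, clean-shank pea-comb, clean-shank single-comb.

The 1:1:1:1 ratio has 4 parts, so with N = 1056 the expected counts are:
  feathered-shank pea-comb: 1056 × 1/4 = 264
  feathered-shank single-comb: 1056 × 1/4 = 264
  clean-shank pea-comb: 1056 × 1/4 = 264
  clean-shank single-comb: 1056 × 1/4 = 264

264, 264, 264, 264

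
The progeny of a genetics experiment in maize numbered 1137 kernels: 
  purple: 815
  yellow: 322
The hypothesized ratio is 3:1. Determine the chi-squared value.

Expected counts for N = 1137 under a 3:1 ratio (total parts = 4):
  purple: 1137 × 3/4 = 852.75
  yellow: 1137 × 1/4 = 284.25
χ² = Σ (O − E)² / E
  purple: (815 − 852.75)² / 852.75 = 1.6711
  yellow: (322 − 284.25)² / 284.25 = 5.0134
χ² = 1.6711 + 5.0134 = 6.6845 ≈ 6.685

6.685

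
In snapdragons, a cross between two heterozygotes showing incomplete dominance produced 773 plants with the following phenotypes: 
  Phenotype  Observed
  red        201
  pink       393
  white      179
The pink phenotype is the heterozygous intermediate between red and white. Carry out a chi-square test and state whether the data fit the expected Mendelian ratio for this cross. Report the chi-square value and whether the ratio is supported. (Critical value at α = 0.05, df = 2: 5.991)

With incomplete dominance, a heterozygote × heterozygote cross gives a 1:2:1 phenotypic ratio.
The 1:2:1 ratio has 4 parts, so with N = 773 the expected counts are:
  red: 773 × 1/4 = 193.25
  pink: 773 × 2/4 = 386.5
  white: 773 × 1/4 = 193.25
χ² = Σ (O − E)² / E
  red: (201 − 193.25)² / 193.25 = 0.3108
  pink: (393 − 386.5)² / 386.5 = 0.1093
  white: (179 − 193.25)² / 193.25 = 1.0508
χ² = 0.3108 + 0.1093 + 1.0508 = 1.4709 ≈ 1.471
Degrees of freedom = 3 − 1 = 2; critical value at α = 0.05 is 5.991.
Since 1.471 < 5.991, we fail to reject the null hypothesis — the data are consistent with the 1:2:1 ratio.

1.471; consistent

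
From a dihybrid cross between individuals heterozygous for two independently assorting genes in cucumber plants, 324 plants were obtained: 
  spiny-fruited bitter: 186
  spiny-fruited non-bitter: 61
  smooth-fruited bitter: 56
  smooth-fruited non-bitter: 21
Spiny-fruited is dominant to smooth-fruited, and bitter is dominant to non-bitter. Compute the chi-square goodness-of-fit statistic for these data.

A dihybrid F₂ with independent assortment and complete dominance at both loci gives a 9:3:3:1 phenotypic ratio.
Total ratio parts = 16. Expected numbers out of 324:
  spiny-fruited bitter: 324 × 9/16 = 182.25
  spiny-fruited non-bitter: 324 × 3/16 = 60.75
  smooth-fruited bitter: 324 × 3/16 = 60.75
  smooth-fruited non-bitter: 324 × 1/16 = 20.25
χ² = Σ (O − E)² / E
  spiny-fruited bitter: (186 − 182.25)² / 182.25 = 0.0772
  spiny-fruited non-bitter: (61 − 60.75)² / 60.75 = 0.0010
  smooth-fruited bitter: (56 − 60.75)² / 60.75 = 0.3714
  smooth-fruited non-bitter: (21 − 20.25)² / 20.25 = 0.0278
χ² = 0.0772 + 0.0010 + 0.3714 + 0.0278 = 0.4774 ≈ 0.477

0.477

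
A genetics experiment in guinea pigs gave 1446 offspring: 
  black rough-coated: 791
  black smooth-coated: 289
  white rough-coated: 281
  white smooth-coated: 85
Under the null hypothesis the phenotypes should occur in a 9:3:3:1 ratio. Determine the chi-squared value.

2.473

Under the 9:3:3:1 hypothesis (Σ ratio = 16, N = 1446):
  black rough-coated: 1446 × 9/16 = 813.375
  black smooth-coated: 1446 × 3/16 = 271.125
  white rough-coated: 1446 × 3/16 = 271.125
  white smooth-coated: 1446 × 1/16 = 90.375
χ² = Σ (O − E)² / E
  black rough-coated: (791 − 813.375)² / 813.375 = 0.6155
  black smooth-coated: (289 − 271.125)² / 271.125 = 1.1785
  white rough-coated: (281 − 271.125)² / 271.125 = 0.3597
  white smooth-coated: (85 − 90.375)² / 90.375 = 0.3197
χ² = 0.6155 + 1.1785 + 0.3597 + 0.3197 = 2.4734 ≈ 2.473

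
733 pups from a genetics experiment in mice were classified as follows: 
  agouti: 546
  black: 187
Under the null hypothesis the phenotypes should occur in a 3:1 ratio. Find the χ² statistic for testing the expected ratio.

0.102

The 3:1 ratio has 4 parts, so with N = 733 the expected counts are:
  agouti: 733 × 3/4 = 549.75
  black: 733 × 1/4 = 183.25
χ² = Σ (O − E)² / E
  agouti: (546 − 549.75)² / 549.75 = 0.0256
  black: (187 − 183.25)² / 183.25 = 0.0767
χ² = 0.0256 + 0.0767 = 0.1023 ≈ 0.102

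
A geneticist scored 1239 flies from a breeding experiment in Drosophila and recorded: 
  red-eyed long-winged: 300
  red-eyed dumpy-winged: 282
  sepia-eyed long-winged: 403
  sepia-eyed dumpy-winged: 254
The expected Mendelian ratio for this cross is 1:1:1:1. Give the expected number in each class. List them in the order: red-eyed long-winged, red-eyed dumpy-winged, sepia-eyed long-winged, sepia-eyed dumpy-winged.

309.75, 309.75, 309.75, 309.75

Total ratio parts = 4. Expected numbers out of 1239:
  red-eyed long-winged: 1239 × 1/4 = 309.75
  red-eyed dumpy-winged: 1239 × 1/4 = 309.75
  sepia-eyed long-winged: 1239 × 1/4 = 309.75
  sepia-eyed dumpy-winged: 1239 × 1/4 = 309.75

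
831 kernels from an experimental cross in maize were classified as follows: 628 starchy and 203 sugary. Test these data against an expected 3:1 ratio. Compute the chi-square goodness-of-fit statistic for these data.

Total ratio parts = 4. Expected numbers out of 831:
  starchy: 831 × 3/4 = 623.25
  sugary: 831 × 1/4 = 207.75
χ² = Σ (O − E)² / E
  starchy: (628 − 623.25)² / 623.25 = 0.0362
  sugary: (203 − 207.75)² / 207.75 = 0.1086
χ² = 0.0362 + 0.1086 = 0.1448 ≈ 0.145

0.145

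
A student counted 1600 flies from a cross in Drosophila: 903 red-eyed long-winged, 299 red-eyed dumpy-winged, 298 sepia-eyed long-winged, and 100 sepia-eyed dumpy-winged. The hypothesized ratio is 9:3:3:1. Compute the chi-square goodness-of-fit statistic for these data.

Total ratio parts = 16. Expected numbers out of 1600:
  red-eyed long-winged: 1600 × 9/16 = 900
  red-eyed dumpy-winged: 1600 × 3/16 = 300
  sepia-eyed long-winged: 1600 × 3/16 = 300
  sepia-eyed dumpy-winged: 1600 × 1/16 = 100
χ² = Σ (O − E)² / E
  red-eyed long-winged: (903 − 900)² / 900 = 0.0100
  red-eyed dumpy-winged: (299 − 300)² / 300 = 0.0033
  sepia-eyed long-winged: (298 − 300)² / 300 = 0.0133
  sepia-eyed dumpy-winged: (100 − 100)² / 100 = 0.0000
χ² = 0.0100 + 0.0033 + 0.0133 + 0.0000 = 0.0266 ≈ 0.027

0.027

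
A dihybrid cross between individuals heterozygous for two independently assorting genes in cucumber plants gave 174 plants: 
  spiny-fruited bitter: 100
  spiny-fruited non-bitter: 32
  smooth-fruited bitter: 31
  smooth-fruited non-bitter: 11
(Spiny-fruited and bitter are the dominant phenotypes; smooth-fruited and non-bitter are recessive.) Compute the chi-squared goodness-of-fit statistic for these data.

A dihybrid F₂ with independent assortment and complete dominance at both loci gives a 9:3:3:1 phenotypic ratio.
Expected counts for N = 174 under a 9:3:3:1 ratio (total parts = 16):
  spiny-fruited bitter: 174 × 9/16 = 97.875
  spiny-fruited non-bitter: 174 × 3/16 = 32.625
  smooth-fruited bitter: 174 × 3/16 = 32.625
  smooth-fruited non-bitter: 174 × 1/16 = 10.875
χ² = Σ (O − E)² / E
  spiny-fruited bitter: (100 − 97.875)² / 97.875 = 0.0461
  spiny-fruited non-bitter: (32 − 32.625)² / 32.625 = 0.0120
  smooth-fruited bitter: (31 − 32.625)² / 32.625 = 0.0809
  smooth-fruited non-bitter: (11 − 10.875)² / 10.875 = 0.0014
χ² = 0.0461 + 0.0120 + 0.0809 + 0.0014 = 0.1404 ≈ 0.140

0.140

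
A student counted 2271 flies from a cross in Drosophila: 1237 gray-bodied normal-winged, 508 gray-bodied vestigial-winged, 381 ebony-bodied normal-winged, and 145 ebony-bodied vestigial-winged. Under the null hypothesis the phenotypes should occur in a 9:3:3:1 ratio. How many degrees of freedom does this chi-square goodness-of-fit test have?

3

A goodness-of-fit test with 4 phenotype classes has df = 4 − 1 = 3.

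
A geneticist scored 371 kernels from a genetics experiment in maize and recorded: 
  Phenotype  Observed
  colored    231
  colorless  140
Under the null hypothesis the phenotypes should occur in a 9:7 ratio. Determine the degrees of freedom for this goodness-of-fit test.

A goodness-of-fit test with 2 phenotype classes has df = 2 − 1 = 1.

1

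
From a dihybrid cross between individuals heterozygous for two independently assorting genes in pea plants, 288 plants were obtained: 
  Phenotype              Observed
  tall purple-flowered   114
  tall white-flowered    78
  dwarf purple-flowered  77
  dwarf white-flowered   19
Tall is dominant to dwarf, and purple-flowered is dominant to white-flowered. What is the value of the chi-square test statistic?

A dihybrid F₂ with independent assortment and complete dominance at both loci gives a 9:3:3:1 phenotypic ratio.
The 9:3:3:1 ratio has 16 parts, so with N = 288 the expected counts are:
  tall purple-flowered: 288 × 9/16 = 162
  tall white-flowered: 288 × 3/16 = 54
  dwarf purple-flowered: 288 × 3/16 = 54
  dwarf white-flowered: 288 × 1/16 = 18
χ² = Σ (O − E)² / E
  tall purple-flowered: (114 − 162)² / 162 = 14.2222
  tall white-flowered: (78 − 54)² / 54 = 10.6667
  dwarf purple-flowered: (77 − 54)² / 54 = 9.7963
  dwarf white-flowered: (19 − 18)² / 18 = 0.0556
χ² = 14.2222 + 10.6667 + 9.7963 + 0.0556 = 34.7408 ≈ 34.741

34.741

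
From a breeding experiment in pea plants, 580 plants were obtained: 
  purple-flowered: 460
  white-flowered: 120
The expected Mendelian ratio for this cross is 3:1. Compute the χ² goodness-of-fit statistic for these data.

Under the 3:1 hypothesis (Σ ratio = 4, N = 580):
  purple-flowered: 580 × 3/4 = 435
  white-flowered: 580 × 1/4 = 145
χ² = Σ (O − E)² / E
  purple-flowered: (460 − 435)² / 435 = 1.4368
  white-flowered: (120 − 145)² / 145 = 4.3103
χ² = 1.4368 + 4.3103 = 5.7471 ≈ 5.747

5.747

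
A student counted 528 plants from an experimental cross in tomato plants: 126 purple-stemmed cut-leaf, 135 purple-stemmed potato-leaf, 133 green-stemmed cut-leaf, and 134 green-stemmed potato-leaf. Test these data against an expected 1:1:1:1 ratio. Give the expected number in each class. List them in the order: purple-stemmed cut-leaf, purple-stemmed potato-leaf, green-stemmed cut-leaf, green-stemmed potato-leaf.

132, 132, 132, 132

The 1:1:1:1 ratio has 4 parts, so with N = 528 the expected counts are:
  purple-stemmed cut-leaf: 528 × 1/4 = 132
  purple-stemmed potato-leaf: 528 × 1/4 = 132
  green-stemmed cut-leaf: 528 × 1/4 = 132
  green-stemmed potato-leaf: 528 × 1/4 = 132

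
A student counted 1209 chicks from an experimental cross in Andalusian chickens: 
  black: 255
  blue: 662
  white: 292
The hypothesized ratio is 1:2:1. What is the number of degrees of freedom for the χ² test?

A goodness-of-fit test with 3 phenotype classes has df = 3 − 1 = 2.

2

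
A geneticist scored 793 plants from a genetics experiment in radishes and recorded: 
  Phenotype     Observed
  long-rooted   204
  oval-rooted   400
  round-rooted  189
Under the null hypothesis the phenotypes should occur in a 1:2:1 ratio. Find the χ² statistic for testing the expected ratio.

Total ratio parts = 4. Expected numbers out of 793:
  long-rooted: 793 × 1/4 = 198.25
  oval-rooted: 793 × 2/4 = 396.5
  round-rooted: 793 × 1/4 = 198.25
χ² = Σ (O − E)² / E
  long-rooted: (204 − 198.25)² / 198.25 = 0.1668
  oval-rooted: (400 − 396.5)² / 396.5 = 0.0309
  round-rooted: (189 − 198.25)² / 198.25 = 0.4316
χ² = 0.1668 + 0.0309 + 0.4316 = 0.6293 ≈ 0.629

0.629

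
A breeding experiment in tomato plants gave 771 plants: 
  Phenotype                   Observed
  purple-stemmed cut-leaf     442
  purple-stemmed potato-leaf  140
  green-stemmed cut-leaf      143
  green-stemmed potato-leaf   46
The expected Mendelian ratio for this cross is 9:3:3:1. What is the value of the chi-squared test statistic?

Total ratio parts = 16. Expected numbers out of 771:
  purple-stemmed cut-leaf: 771 × 9/16 = 433.6875
  purple-stemmed potato-leaf: 771 × 3/16 = 144.5625
  green-stemmed cut-leaf: 771 × 3/16 = 144.5625
  green-stemmed potato-leaf: 771 × 1/16 = 48.1875
χ² = Σ (O − E)² / E
  purple-stemmed cut-leaf: (442 − 433.6875)² / 433.6875 = 0.1593
  purple-stemmed potato-leaf: (140 − 144.5625)² / 144.5625 = 0.1440
  green-stemmed cut-leaf: (143 − 144.5625)² / 144.5625 = 0.0169
  green-stemmed potato-leaf: (46 − 48.1875)² / 48.1875 = 0.0993
χ² = 0.1593 + 0.1440 + 0.0169 + 0.0993 = 0.4195 ≈ 0.420

0.420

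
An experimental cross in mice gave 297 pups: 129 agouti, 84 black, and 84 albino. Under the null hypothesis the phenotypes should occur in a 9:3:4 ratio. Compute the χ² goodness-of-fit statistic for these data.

Expected counts for N = 297 under a 9:3:4 ratio (total parts = 16):
  agouti: 297 × 9/16 = 167.0625
  black: 297 × 3/16 = 55.6875
  albino: 297 × 4/16 = 74.25
χ² = Σ (O − E)² / E
  agouti: (129 − 167.0625)² / 167.0625 = 8.6719
  black: (84 − 55.6875)² / 55.6875 = 14.3946
  albino: (84 − 74.25)² / 74.25 = 1.2803
χ² = 8.6719 + 14.3946 + 1.2803 = 24.3468 ≈ 24.347

24.347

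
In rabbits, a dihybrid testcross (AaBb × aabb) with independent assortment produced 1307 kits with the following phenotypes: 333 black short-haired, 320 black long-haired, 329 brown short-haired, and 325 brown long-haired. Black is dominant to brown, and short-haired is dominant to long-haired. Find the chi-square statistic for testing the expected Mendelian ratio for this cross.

0.284

A dihybrid testcross with independent assortment gives a 1:1:1:1 ratio.
Total ratio parts = 4. Expected numbers out of 1307:
  black short-haired: 1307 × 1/4 = 326.75
  black long-haired: 1307 × 1/4 = 326.75
  brown short-haired: 1307 × 1/4 = 326.75
  brown long-haired: 1307 × 1/4 = 326.75
χ² = Σ (O − E)² / E
  black short-haired: (333 − 326.75)² / 326.75 = 0.1195
  black long-haired: (320 − 326.75)² / 326.75 = 0.1394
  brown short-haired: (329 − 326.75)² / 326.75 = 0.0155
  brown long-haired: (325 − 326.75)² / 326.75 = 0.0094
χ² = 0.1195 + 0.1394 + 0.0155 + 0.0094 = 0.2838 ≈ 0.284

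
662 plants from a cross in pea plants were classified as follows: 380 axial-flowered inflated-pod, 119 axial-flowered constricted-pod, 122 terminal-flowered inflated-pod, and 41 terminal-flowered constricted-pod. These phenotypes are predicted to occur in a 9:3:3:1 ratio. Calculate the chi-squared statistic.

0.408

Total ratio parts = 16. Expected numbers out of 662:
  axial-flowered inflated-pod: 662 × 9/16 = 372.375
  axial-flowered constricted-pod: 662 × 3/16 = 124.125
  terminal-flowered inflated-pod: 662 × 3/16 = 124.125
  terminal-flowered constricted-pod: 662 × 1/16 = 41.375
χ² = Σ (O − E)² / E
  axial-flowered inflated-pod: (380 − 372.375)² / 372.375 = 0.1561
  axial-flowered constricted-pod: (119 − 124.125)² / 124.125 = 0.2116
  terminal-flowered inflated-pod: (122 − 124.125)² / 124.125 = 0.0364
  terminal-flowered constricted-pod: (41 − 41.375)² / 41.375 = 0.0034
χ² = 0.1561 + 0.2116 + 0.0364 + 0.0034 = 0.4075 ≈ 0.408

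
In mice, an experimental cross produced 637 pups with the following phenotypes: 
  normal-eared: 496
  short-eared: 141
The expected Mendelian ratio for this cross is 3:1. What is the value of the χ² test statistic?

2.789

Under the 3:1 hypothesis (Σ ratio = 4, N = 637):
  normal-eared: 637 × 3/4 = 477.75
  short-eared: 637 × 1/4 = 159.25
χ² = Σ (O − E)² / E
  normal-eared: (496 − 477.75)² / 477.75 = 0.6971
  short-eared: (141 − 159.25)² / 159.25 = 2.0914
χ² = 0.6971 + 2.0914 = 2.7885 ≈ 2.789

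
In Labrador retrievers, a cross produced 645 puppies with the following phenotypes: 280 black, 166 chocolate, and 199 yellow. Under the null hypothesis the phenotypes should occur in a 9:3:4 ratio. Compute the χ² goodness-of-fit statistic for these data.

Under the 9:3:4 hypothesis (Σ ratio = 16, N = 645):
  black: 645 × 9/16 = 362.8125
  chocolate: 645 × 3/16 = 120.9375
  yellow: 645 × 4/16 = 161.25
χ² = Σ (O − E)² / E
  black: (280 − 362.8125)² / 362.8125 = 18.9021
  chocolate: (166 − 120.9375)² / 120.9375 = 16.7907
  yellow: (199 − 161.25)² / 161.25 = 8.8376
χ² = 18.9021 + 16.7907 + 8.8376 = 44.5304 ≈ 44.530

44.530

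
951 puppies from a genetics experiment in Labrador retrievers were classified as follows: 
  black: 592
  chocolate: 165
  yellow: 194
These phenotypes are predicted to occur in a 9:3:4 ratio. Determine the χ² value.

The 9:3:4 ratio has 16 parts, so with N = 951 the expected counts are:
  black: 951 × 9/16 = 534.9375
  chocolate: 951 × 3/16 = 178.3125
  yellow: 951 × 4/16 = 237.75
χ² = Σ (O − E)² / E
  black: (592 − 534.9375)² / 534.9375 = 6.0869
  chocolate: (165 − 178.3125)² / 178.3125 = 0.9939
  yellow: (194 − 237.75)² / 237.75 = 8.0507
χ² = 6.0869 + 0.9939 + 8.0507 = 15.1315 ≈ 15.132

15.132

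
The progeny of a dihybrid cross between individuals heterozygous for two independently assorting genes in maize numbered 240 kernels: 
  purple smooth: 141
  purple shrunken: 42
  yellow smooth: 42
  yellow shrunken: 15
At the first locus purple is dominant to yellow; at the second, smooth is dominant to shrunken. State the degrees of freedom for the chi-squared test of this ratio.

A dihybrid F₂ with independent assortment and complete dominance at both loci gives a 9:3:3:1 phenotypic ratio.
A goodness-of-fit test with 4 phenotype classes has df = 4 − 1 = 3.

3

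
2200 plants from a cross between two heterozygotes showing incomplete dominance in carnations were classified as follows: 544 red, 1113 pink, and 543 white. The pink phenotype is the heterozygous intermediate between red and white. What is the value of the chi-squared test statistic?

0.308

With incomplete dominance, a heterozygote × heterozygote cross gives a 1:2:1 phenotypic ratio.
Total ratio parts = 4. Expected numbers out of 2200:
  red: 2200 × 1/4 = 550
  pink: 2200 × 2/4 = 1100
  white: 2200 × 1/4 = 550
χ² = Σ (O − E)² / E
  red: (544 − 550)² / 550 = 0.0655
  pink: (1113 − 1100)² / 1100 = 0.1536
  white: (543 − 550)² / 550 = 0.0891
χ² = 0.0655 + 0.1536 + 0.0891 = 0.3082 ≈ 0.308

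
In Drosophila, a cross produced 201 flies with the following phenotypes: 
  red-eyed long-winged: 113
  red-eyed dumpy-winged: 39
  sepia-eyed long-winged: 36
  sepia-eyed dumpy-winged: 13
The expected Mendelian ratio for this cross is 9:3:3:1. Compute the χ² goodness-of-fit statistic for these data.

The 9:3:3:1 ratio has 16 parts, so with N = 201 the expected counts are:
  red-eyed long-winged: 201 × 9/16 = 113.0625
  red-eyed dumpy-winged: 201 × 3/16 = 37.6875
  sepia-eyed long-winged: 201 × 3/16 = 37.6875
  sepia-eyed dumpy-winged: 201 × 1/16 = 12.5625
χ² = Σ (O − E)² / E
  red-eyed long-winged: (113 − 113.0625)² / 113.0625 = 0.0000
  red-eyed dumpy-winged: (39 − 37.6875)² / 37.6875 = 0.0457
  sepia-eyed long-winged: (36 − 37.6875)² / 37.6875 = 0.0756
  sepia-eyed dumpy-winged: (13 − 12.5625)² / 12.5625 = 0.0152
χ² = 0.0000 + 0.0457 + 0.0756 + 0.0152 = 0.1365 ≈ 0.137

0.137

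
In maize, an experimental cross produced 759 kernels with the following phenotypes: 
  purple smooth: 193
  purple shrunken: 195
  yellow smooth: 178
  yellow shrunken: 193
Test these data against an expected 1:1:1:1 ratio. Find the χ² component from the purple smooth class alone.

Total ratio parts = 4. Expected numbers out of 759:
  purple smooth: 759 × 1/4 = 189.75
  purple shrunken: 759 × 1/4 = 189.75
  yellow smooth: 759 × 1/4 = 189.75
  yellow shrunken: 759 × 1/4 = 189.75
Contribution of purple smooth: (193 − 189.75)² / 189.75 = 0.0557

0.056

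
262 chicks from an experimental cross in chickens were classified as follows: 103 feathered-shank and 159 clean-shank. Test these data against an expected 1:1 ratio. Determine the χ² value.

11.969

The 1:1 ratio has 2 parts, so with N = 262 the expected counts are:
  feathered-shank: 262 × 1/2 = 131
  clean-shank: 262 × 1/2 = 131
χ² = Σ (O − E)² / E
  feathered-shank: (103 − 131)² / 131 = 5.9847
  clean-shank: (159 − 131)² / 131 = 5.9847
χ² = 5.9847 + 5.9847 = 11.9694 ≈ 11.969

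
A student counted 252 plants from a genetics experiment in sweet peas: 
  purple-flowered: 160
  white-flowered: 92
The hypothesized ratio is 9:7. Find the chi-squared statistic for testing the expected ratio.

The 9:7 ratio has 16 parts, so with N = 252 the expected counts are:
  purple-flowered: 252 × 9/16 = 141.75
  white-flowered: 252 × 7/16 = 110.25
χ² = Σ (O − E)² / E
  purple-flowered: (160 − 141.75)² / 141.75 = 2.3496
  white-flowered: (92 − 110.25)² / 110.25 = 3.0210
χ² = 2.3496 + 3.0210 = 5.3706 ≈ 5.371

5.371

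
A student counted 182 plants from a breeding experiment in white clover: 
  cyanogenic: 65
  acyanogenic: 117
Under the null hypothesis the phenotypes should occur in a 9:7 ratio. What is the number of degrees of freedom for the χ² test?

1

A goodness-of-fit test with 2 phenotype classes has df = 2 − 1 = 1.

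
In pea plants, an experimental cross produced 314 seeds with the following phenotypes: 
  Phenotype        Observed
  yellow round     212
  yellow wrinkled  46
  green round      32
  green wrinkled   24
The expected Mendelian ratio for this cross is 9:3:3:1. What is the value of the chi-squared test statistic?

Expected counts for N = 314 under a 9:3:3:1 ratio (total parts = 16):
  yellow round: 314 × 9/16 = 176.625
  yellow wrinkled: 314 × 3/16 = 58.875
  green round: 314 × 3/16 = 58.875
  green wrinkled: 314 × 1/16 = 19.625
χ² = Σ (O − E)² / E
  yellow round: (212 − 176.625)² / 176.625 = 7.0850
  yellow wrinkled: (46 − 58.875)² / 58.875 = 2.8156
  green round: (32 − 58.875)² / 58.875 = 12.2678
  green wrinkled: (24 − 19.625)² / 19.625 = 0.9753
χ² = 7.0850 + 2.8156 + 12.2678 + 0.9753 = 23.1437 ≈ 23.144

23.144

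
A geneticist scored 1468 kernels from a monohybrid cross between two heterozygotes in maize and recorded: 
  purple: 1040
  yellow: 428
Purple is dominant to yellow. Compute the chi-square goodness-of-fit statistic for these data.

13.519

For a monohybrid cross between heterozygotes with complete dominance, the expected phenotypic ratio is 3:1.
The 3:1 ratio has 4 parts, so with N = 1468 the expected counts are:
  purple: 1468 × 3/4 = 1101
  yellow: 1468 × 1/4 = 367
χ² = Σ (O − E)² / E
  purple: (1040 − 1101)² / 1101 = 3.3797
  yellow: (428 − 367)² / 367 = 10.1390
χ² = 3.3797 + 10.1390 = 13.5187 ≈ 13.519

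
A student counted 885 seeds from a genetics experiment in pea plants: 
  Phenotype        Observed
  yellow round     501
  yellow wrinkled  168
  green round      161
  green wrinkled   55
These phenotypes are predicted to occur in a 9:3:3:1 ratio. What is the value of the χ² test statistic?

Expected counts for N = 885 under a 9:3:3:1 ratio (total parts = 16):
  yellow round: 885 × 9/16 = 497.8125
  yellow wrinkled: 885 × 3/16 = 165.9375
  green round: 885 × 3/16 = 165.9375
  green wrinkled: 885 × 1/16 = 55.3125
χ² = Σ (O − E)² / E
  yellow round: (501 − 497.8125)² / 497.8125 = 0.0204
  yellow wrinkled: (168 − 165.9375)² / 165.9375 = 0.0256
  green round: (161 − 165.9375)² / 165.9375 = 0.1469
  green wrinkled: (55 − 55.3125)² / 55.3125 = 0.0018
χ² = 0.0204 + 0.0256 + 0.1469 + 0.0018 = 0.1947 ≈ 0.195

0.195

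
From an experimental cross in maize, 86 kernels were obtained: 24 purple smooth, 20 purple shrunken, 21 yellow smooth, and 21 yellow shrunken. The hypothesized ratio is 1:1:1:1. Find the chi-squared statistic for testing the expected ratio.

The 1:1:1:1 ratio has 4 parts, so with N = 86 the expected counts are:
  purple smooth: 86 × 1/4 = 21.5
  purple shrunken: 86 × 1/4 = 21.5
  yellow smooth: 86 × 1/4 = 21.5
  yellow shrunken: 86 × 1/4 = 21.5
χ² = Σ (O − E)² / E
  purple smooth: (24 − 21.5)² / 21.5 = 0.2907
  purple shrunken: (20 − 21.5)² / 21.5 = 0.1047
  yellow smooth: (21 − 21.5)² / 21.5 = 0.0116
  yellow shrunken: (21 − 21.5)² / 21.5 = 0.0116
χ² = 0.2907 + 0.1047 + 0.0116 + 0.0116 = 0.4186 ≈ 0.419

0.419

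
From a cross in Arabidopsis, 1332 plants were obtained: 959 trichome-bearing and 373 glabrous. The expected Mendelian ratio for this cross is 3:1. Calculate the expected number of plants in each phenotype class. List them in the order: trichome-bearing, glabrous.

999, 333

Expected counts for N = 1332 under a 3:1 ratio (total parts = 4):
  trichome-bearing: 1332 × 3/4 = 999
  glabrous: 1332 × 1/4 = 333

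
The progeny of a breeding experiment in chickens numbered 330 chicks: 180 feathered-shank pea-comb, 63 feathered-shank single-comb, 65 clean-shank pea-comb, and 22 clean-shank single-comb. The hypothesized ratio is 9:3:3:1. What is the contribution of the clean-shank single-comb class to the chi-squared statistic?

Under the 9:3:3:1 hypothesis (Σ ratio = 16, N = 330):
  feathered-shank pea-comb: 330 × 9/16 = 185.625
  feathered-shank single-comb: 330 × 3/16 = 61.875
  clean-shank pea-comb: 330 × 3/16 = 61.875
  clean-shank single-comb: 330 × 1/16 = 20.625
Contribution of clean-shank single-comb: (22 − 20.625)² / 20.625 = 0.0917

0.092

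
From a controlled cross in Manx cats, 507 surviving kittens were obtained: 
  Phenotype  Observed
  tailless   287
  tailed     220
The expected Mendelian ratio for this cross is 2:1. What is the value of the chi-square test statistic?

23.086

Expected counts for N = 507 under a 2:1 ratio (total parts = 3):
  tailless: 507 × 2/3 = 338
  tailed: 507 × 1/3 = 169
χ² = Σ (O − E)² / E
  tailless: (287 − 338)² / 338 = 7.6953
  tailed: (220 − 169)² / 169 = 15.3905
χ² = 7.6953 + 15.3905 = 23.0858 ≈ 23.086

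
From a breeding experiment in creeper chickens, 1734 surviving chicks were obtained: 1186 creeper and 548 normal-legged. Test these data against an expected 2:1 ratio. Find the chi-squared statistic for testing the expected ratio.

2.336

The 2:1 ratio has 3 parts, so with N = 1734 the expected counts are:
  creeper: 1734 × 2/3 = 1156
  normal-legged: 1734 × 1/3 = 578
χ² = Σ (O − E)² / E
  creeper: (1186 − 1156)² / 1156 = 0.7785
  normal-legged: (548 − 578)² / 578 = 1.5571
χ² = 0.7785 + 1.5571 = 2.3356 ≈ 2.336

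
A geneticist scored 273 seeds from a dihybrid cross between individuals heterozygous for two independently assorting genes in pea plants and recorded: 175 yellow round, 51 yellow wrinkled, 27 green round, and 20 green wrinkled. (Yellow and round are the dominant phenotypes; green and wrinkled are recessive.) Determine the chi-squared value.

A dihybrid F₂ with independent assortment and complete dominance at both loci gives a 9:3:3:1 phenotypic ratio.
Expected counts for N = 273 under a 9:3:3:1 ratio (total parts = 16):
  yellow round: 273 × 9/16 = 153.5625
  yellow wrinkled: 273 × 3/16 = 51.1875
  green round: 273 × 3/16 = 51.1875
  green wrinkled: 273 × 1/16 = 17.0625
χ² = Σ (O − E)² / E
  yellow round: (175 − 153.5625)² / 153.5625 = 2.9927
  yellow wrinkled: (51 − 51.1875)² / 51.1875 = 0.0007
  green round: (27 − 51.1875)² / 51.1875 = 11.4293
  green wrinkled: (20 − 17.0625)² / 17.0625 = 0.5057
χ² = 2.9927 + 0.0007 + 11.4293 + 0.5057 = 14.9284 ≈ 14.928

14.928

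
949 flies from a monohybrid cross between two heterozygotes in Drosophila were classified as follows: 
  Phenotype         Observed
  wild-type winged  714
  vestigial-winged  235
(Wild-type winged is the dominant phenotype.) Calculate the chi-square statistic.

For a monohybrid cross between heterozygotes with complete dominance, the expected phenotypic ratio is 3:1.
The 3:1 ratio has 4 parts, so with N = 949 the expected counts are:
  wild-type winged: 949 × 3/4 = 711.75
  vestigial-winged: 949 × 1/4 = 237.25
χ² = Σ (O − E)² / E
  wild-type winged: (714 − 711.75)² / 711.75 = 0.0071
  vestigial-winged: (235 − 237.25)² / 237.25 = 0.0213
χ² = 0.0071 + 0.0213 = 0.0284 ≈ 0.028

0.028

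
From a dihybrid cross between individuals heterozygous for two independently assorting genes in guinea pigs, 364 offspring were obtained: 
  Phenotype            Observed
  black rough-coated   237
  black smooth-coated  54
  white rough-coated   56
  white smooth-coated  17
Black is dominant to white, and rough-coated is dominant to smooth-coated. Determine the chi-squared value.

A dihybrid F₂ with independent assortment and complete dominance at both loci gives a 9:3:3:1 phenotypic ratio.
Total ratio parts = 16. Expected numbers out of 364:
  black rough-coated: 364 × 9/16 = 204.75
  black smooth-coated: 364 × 3/16 = 68.25
  white rough-coated: 364 × 3/16 = 68.25
  white smooth-coated: 364 × 1/16 = 22.75
χ² = Σ (O − E)² / E
  black rough-coated: (237 − 204.75)² / 204.75 = 5.0797
  black smooth-coated: (54 − 68.25)² / 68.25 = 2.9753
  white rough-coated: (56 − 68.25)² / 68.25 = 2.1987
  white smooth-coated: (17 − 22.75)² / 22.75 = 1.4533
χ² = 5.0797 + 2.9753 + 2.1987 + 1.4533 = 11.707

11.707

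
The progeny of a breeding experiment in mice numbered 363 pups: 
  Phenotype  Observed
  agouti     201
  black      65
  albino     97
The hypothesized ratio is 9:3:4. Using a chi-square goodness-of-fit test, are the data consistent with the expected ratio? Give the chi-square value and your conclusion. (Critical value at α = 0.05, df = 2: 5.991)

The 9:3:4 ratio has 16 parts, so with N = 363 the expected counts are:
  agouti: 363 × 9/16 = 204.1875
  black: 363 × 3/16 = 68.0625
  albino: 363 × 4/16 = 90.75
χ² = Σ (O − E)² / E
  agouti: (201 − 204.1875)² / 204.1875 = 0.0498
  black: (65 − 68.0625)² / 68.0625 = 0.1378
  albino: (97 − 90.75)² / 90.75 = 0.4304
χ² = 0.0498 + 0.1378 + 0.4304 = 0.618
Degrees of freedom = 3 − 1 = 2; critical value at α = 0.05 is 5.991.
Since 0.618 < 5.991, we fail to reject the null hypothesis — the data are consistent with the 9:3:4 ratio.

0.618; consistent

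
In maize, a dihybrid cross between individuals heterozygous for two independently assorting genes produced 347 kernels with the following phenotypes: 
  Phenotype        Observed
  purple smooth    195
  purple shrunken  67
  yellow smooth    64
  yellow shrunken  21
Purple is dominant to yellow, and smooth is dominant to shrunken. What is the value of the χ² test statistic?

0.097

A dihybrid F₂ with independent assortment and complete dominance at both loci gives a 9:3:3:1 phenotypic ratio.
Total ratio parts = 16. Expected numbers out of 347:
  purple smooth: 347 × 9/16 = 195.1875
  purple shrunken: 347 × 3/16 = 65.0625
  yellow smooth: 347 × 3/16 = 65.0625
  yellow shrunken: 347 × 1/16 = 21.6875
χ² = Σ (O − E)² / E
  purple smooth: (195 − 195.1875)² / 195.1875 = 0.0002
  purple shrunken: (67 − 65.0625)² / 65.0625 = 0.0577
  yellow smooth: (64 − 65.0625)² / 65.0625 = 0.0174
  yellow shrunken: (21 − 21.6875)² / 21.6875 = 0.0218
χ² = 0.0002 + 0.0577 + 0.0174 + 0.0218 = 0.0971 ≈ 0.097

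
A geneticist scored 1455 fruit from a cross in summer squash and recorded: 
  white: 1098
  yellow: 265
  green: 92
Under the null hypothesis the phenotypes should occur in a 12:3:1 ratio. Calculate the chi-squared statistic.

0.278

Expected counts for N = 1455 under a 12:3:1 ratio (total parts = 16):
  white: 1455 × 12/16 = 1091.25
  yellow: 1455 × 3/16 = 272.8125
  green: 1455 × 1/16 = 90.9375
χ² = Σ (O − E)² / E
  white: (1098 − 1091.25)² / 1091.25 = 0.0418
  yellow: (265 − 272.8125)² / 272.8125 = 0.2237
  green: (92 − 90.9375)² / 90.9375 = 0.0124
χ² = 0.0418 + 0.2237 + 0.0124 = 0.2779 ≈ 0.278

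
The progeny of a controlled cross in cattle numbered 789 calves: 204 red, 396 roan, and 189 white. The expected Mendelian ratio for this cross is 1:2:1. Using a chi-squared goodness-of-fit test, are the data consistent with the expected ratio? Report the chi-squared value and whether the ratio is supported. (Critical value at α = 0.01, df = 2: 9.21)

Expected counts for N = 789 under a 1:2:1 ratio (total parts = 4):
  red: 789 × 1/4 = 197.25
  roan: 789 × 2/4 = 394.5
  white: 789 × 1/4 = 197.25
χ² = Σ (O − E)² / E
  red: (204 − 197.25)² / 197.25 = 0.2310
  roan: (396 − 394.5)² / 394.5 = 0.0057
  white: (189 − 197.25)² / 197.25 = 0.3451
χ² = 0.2310 + 0.0057 + 0.3451 = 0.5818 ≈ 0.582
Degrees of freedom = 3 − 1 = 2; critical value at α = 0.01 is 9.21.
Since 0.582 < 9.21, we fail to reject the null hypothesis — the data are consistent with the 1:2:1 ratio.

0.582; consistent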